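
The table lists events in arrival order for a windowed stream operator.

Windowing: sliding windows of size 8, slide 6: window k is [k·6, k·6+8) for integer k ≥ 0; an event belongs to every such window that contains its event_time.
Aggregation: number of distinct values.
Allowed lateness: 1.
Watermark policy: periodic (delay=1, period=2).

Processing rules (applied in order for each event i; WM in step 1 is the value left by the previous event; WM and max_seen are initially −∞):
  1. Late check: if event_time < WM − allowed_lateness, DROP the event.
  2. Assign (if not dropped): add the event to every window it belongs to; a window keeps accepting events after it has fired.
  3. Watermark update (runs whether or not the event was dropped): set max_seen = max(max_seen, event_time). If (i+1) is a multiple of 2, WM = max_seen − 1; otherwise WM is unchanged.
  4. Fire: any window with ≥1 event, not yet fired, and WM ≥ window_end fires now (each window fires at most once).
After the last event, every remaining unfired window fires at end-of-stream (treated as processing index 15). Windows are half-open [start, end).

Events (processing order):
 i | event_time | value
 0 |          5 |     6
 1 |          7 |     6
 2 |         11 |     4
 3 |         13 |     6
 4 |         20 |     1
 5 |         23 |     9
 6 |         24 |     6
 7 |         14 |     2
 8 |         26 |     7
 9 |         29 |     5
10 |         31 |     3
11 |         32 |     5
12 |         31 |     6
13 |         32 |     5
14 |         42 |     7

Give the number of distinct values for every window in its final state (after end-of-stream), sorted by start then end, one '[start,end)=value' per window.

[0,8)=1 [6,14)=2 [12,20)=1 [18,26)=3 [24,32)=4 [30,38)=3 [36,44)=1 [42,50)=1

i=0 t=5 v=6: → [0,8); WM=−∞
i=1 t=7 v=6: → [6,14),[0,8); WM=6
i=2 t=11 v=4: → [6,14); WM=6
i=3 t=13 v=6: → [12,20),[6,14); WM=12; [0,8) fires=1
i=4 t=20 v=1: → [18,26); WM=12
i=5 t=23 v=9: → [18,26); WM=22; [6,14) fires=2 [12,20) fires=1
i=6 t=24 v=6: → [24,32),[18,26); WM=22
i=7 t=14 v=2: DROP (t<22-1); WM=23
i=8 t=26 v=7: → [24,32); WM=23
i=9 t=29 v=5: → [24,32); WM=28; [18,26) fires=3
i=10 t=31 v=3: → [30,38),[24,32); WM=28
i=11 t=32 v=5: → [30,38); WM=31
i=12 t=31 v=6: → [30,38),[24,32); WM=31
i=13 t=32 v=5: → [30,38); WM=31
i=14 t=42 v=7: → [42,50),[36,44); WM=31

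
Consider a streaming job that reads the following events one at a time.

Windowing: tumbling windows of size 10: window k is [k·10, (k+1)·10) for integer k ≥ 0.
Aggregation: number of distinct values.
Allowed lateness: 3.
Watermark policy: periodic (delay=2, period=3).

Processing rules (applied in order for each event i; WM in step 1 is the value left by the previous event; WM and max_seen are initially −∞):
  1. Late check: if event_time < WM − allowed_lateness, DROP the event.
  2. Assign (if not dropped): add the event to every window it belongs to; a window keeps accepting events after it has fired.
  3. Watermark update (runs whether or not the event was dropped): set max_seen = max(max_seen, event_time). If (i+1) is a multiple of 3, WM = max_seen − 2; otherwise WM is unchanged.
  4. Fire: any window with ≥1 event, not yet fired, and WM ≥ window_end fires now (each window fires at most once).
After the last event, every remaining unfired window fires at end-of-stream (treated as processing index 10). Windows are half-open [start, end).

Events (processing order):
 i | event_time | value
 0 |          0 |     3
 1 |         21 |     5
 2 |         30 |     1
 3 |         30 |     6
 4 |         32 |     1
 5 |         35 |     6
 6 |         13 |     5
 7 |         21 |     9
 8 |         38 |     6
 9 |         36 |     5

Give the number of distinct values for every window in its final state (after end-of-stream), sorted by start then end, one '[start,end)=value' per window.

i=0 t=0 v=3: → [0,10); WM=−∞
i=1 t=21 v=5: → [20,30); WM=−∞
i=2 t=30 v=1: → [30,40); WM=28; [0,10) fires=1
i=3 t=30 v=6: → [30,40); WM=28
i=4 t=32 v=1: → [30,40); WM=28
i=5 t=35 v=6: → [30,40); WM=33; [20,30) fires=1
i=6 t=13 v=5: DROP (t<33-3); WM=33
i=7 t=21 v=9: DROP (t<33-3); WM=33
i=8 t=38 v=6: → [30,40); WM=36
i=9 t=36 v=5: → [30,40); WM=36

[0,10)=1 [20,30)=1 [30,40)=3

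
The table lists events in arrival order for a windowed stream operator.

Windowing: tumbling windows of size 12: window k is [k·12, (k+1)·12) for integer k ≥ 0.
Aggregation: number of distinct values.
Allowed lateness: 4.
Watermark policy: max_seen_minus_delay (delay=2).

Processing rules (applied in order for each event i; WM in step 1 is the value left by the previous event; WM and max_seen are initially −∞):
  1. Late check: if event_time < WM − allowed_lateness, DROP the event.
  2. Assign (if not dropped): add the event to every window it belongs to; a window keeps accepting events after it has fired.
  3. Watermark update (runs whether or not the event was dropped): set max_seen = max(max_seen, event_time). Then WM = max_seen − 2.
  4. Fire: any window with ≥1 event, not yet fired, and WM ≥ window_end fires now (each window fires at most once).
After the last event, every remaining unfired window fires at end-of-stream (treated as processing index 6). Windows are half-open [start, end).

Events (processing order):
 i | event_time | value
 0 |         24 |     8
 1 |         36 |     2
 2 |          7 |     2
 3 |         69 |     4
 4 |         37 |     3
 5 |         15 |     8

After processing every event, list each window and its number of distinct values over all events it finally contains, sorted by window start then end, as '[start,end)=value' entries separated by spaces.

[24,36)=1 [36,48)=1 [60,72)=1

i=0 t=24 v=8: → [24,36); WM=22
i=1 t=36 v=2: → [36,48); WM=34
i=2 t=7 v=2: DROP (t<34-4); WM=34
i=3 t=69 v=4: → [60,72); WM=67; [24,36) fires=1 [36,48) fires=1
i=4 t=37 v=3: DROP (t<67-4); WM=67
i=5 t=15 v=8: DROP (t<67-4); WM=67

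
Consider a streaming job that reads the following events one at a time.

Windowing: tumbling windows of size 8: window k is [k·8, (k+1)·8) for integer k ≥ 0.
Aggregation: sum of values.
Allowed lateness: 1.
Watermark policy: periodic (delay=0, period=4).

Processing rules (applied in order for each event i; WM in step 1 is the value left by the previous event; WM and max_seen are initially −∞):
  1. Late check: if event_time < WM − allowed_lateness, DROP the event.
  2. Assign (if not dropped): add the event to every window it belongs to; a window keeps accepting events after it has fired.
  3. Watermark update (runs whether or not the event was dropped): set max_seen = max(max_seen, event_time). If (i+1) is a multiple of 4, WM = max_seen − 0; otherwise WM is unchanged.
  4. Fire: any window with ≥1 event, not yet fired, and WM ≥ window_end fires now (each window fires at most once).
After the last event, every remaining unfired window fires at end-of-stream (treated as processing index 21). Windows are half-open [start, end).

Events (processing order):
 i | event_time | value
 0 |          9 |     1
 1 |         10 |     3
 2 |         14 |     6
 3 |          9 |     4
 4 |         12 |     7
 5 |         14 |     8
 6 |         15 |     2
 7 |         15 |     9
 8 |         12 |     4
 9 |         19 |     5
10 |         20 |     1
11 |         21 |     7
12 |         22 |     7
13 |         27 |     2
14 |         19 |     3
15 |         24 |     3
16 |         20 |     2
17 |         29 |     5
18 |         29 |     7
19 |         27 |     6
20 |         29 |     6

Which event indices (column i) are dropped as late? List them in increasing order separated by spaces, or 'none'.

i=0 t=9 v=1: → [8,16); WM=−∞
i=1 t=10 v=3: → [8,16); WM=−∞
i=2 t=14 v=6: → [8,16); WM=−∞
i=3 t=9 v=4: → [8,16); WM=14
i=4 t=12 v=7: DROP (t<14-1); WM=14
i=5 t=14 v=8: → [8,16); WM=14
i=6 t=15 v=2: → [8,16); WM=14
i=7 t=15 v=9: → [8,16); WM=15
i=8 t=12 v=4: DROP (t<15-1); WM=15
i=9 t=19 v=5: → [16,24); WM=15
i=10 t=20 v=1: → [16,24); WM=15
i=11 t=21 v=7: → [16,24); WM=21; [8,16) fires=33
i=12 t=22 v=7: → [16,24); WM=21
i=13 t=27 v=2: → [24,32); WM=21
i=14 t=19 v=3: DROP (t<21-1); WM=21
i=15 t=24 v=3: → [24,32); WM=27; [16,24) fires=20
i=16 t=20 v=2: DROP (t<27-1); WM=27
i=17 t=29 v=5: → [24,32); WM=27
i=18 t=29 v=7: → [24,32); WM=27
i=19 t=27 v=6: → [24,32); WM=29
i=20 t=29 v=6: → [24,32); WM=29

4 8 14 16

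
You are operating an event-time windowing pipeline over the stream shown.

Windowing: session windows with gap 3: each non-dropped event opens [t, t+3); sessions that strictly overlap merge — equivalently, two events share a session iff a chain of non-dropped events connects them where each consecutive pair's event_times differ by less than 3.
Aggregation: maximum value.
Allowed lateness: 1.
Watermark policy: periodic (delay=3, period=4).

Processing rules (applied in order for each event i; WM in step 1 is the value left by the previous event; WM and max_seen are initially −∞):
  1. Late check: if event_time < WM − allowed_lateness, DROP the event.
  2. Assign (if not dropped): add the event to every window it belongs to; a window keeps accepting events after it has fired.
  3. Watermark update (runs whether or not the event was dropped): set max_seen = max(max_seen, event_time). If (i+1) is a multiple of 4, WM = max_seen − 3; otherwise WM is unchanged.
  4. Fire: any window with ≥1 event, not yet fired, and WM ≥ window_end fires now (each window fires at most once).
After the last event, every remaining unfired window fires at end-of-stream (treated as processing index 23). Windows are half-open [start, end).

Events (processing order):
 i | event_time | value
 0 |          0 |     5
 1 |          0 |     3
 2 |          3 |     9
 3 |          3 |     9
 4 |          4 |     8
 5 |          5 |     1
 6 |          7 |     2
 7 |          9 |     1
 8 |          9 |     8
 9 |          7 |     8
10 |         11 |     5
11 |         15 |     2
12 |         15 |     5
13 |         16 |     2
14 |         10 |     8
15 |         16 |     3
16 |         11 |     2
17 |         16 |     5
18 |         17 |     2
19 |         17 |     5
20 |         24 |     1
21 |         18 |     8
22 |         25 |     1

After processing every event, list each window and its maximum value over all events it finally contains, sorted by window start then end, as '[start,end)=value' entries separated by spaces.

[0,3)=5 [3,14)=9 [15,21)=8 [24,28)=1

i=0 t=0 v=5: → [0,3); WM=−∞
i=1 t=0 v=3: → [0,3); WM=−∞
i=2 t=3 v=9: → [3,6); WM=−∞
i=3 t=3 v=9: → [3,6); WM=0
i=4 t=4 v=8: → [3,7); WM=0
i=5 t=5 v=1: → [3,8); WM=0
i=6 t=7 v=2: → [3,10); WM=0
i=7 t=9 v=1: → [3,12); WM=6
i=8 t=9 v=8: → [3,12); WM=6
i=9 t=7 v=8: → [3,12); WM=6
i=10 t=11 v=5: → [3,14); WM=6
i=11 t=15 v=2: → [15,18); WM=12
i=12 t=15 v=5: → [15,18); WM=12
i=13 t=16 v=2: → [15,19); WM=12
i=14 t=10 v=8: DROP (t<12-1); WM=12
i=15 t=16 v=3: → [15,19); WM=13
i=16 t=11 v=2: DROP (t<13-1); WM=13
i=17 t=16 v=5: → [15,19); WM=13
i=18 t=17 v=2: → [15,20); WM=13
i=19 t=17 v=5: → [15,20); WM=14
i=20 t=24 v=1: → [24,27); WM=14
i=21 t=18 v=8: → [15,21); WM=14
i=22 t=25 v=1: → [24,28); WM=14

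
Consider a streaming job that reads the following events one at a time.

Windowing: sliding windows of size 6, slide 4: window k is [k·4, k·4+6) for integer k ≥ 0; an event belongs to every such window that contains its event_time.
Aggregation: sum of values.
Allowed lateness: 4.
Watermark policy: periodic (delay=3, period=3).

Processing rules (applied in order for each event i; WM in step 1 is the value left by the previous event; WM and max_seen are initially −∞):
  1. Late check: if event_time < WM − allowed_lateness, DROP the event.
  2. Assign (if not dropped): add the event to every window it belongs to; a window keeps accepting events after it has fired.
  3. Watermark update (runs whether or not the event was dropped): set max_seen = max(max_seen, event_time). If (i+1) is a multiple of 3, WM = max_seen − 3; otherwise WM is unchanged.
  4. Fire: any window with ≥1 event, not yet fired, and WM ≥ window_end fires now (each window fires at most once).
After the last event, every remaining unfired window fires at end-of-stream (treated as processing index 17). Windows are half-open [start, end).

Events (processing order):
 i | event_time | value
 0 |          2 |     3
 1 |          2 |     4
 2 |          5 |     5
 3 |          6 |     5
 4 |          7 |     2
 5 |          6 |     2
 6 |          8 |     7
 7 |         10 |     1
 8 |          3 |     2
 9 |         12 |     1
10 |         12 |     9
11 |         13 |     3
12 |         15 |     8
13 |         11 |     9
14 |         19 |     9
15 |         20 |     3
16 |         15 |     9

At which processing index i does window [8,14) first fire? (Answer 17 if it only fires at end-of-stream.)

i=0 t=2 v=3: → [0,6); WM=−∞
i=1 t=2 v=4: → [0,6); WM=−∞
i=2 t=5 v=5: → [4,10),[0,6); WM=2
i=3 t=6 v=5: → [4,10); WM=2
i=4 t=7 v=2: → [4,10); WM=2
i=5 t=6 v=2: → [4,10); WM=4
i=6 t=8 v=7: → [8,14),[4,10); WM=4
i=7 t=10 v=1: → [8,14); WM=4
i=8 t=3 v=2: → [0,6); WM=7; [0,6) fires=14
i=9 t=12 v=1: → [12,18),[8,14); WM=7
i=10 t=12 v=9: → [12,18),[8,14); WM=7
i=11 t=13 v=3: → [12,18),[8,14); WM=10; [4,10) fires=21
i=12 t=15 v=8: → [12,18); WM=10
i=13 t=11 v=9: → [8,14); WM=10
i=14 t=19 v=9: → [16,22); WM=16; [8,14) fires=30
i=15 t=20 v=3: → [20,26),[16,22); WM=16
i=16 t=15 v=9: → [12,18); WM=16

14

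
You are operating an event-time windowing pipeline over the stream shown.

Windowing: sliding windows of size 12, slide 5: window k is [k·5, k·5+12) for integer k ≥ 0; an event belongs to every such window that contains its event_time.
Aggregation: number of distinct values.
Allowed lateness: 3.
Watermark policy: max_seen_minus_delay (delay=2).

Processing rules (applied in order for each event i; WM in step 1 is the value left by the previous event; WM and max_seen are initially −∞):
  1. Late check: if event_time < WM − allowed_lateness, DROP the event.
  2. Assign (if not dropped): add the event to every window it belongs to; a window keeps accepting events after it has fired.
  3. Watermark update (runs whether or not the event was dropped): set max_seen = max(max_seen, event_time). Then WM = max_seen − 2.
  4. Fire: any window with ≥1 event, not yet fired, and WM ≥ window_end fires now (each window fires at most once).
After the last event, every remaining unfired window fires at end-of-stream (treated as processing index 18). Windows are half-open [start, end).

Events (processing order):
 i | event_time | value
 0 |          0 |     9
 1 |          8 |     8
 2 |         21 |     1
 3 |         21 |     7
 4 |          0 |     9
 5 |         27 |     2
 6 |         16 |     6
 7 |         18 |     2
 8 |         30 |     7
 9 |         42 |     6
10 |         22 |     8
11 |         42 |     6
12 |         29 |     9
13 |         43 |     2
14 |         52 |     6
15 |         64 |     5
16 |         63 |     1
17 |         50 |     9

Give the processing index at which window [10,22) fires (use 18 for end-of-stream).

5

i=0 t=0 v=9: → [0,12); WM=-2
i=1 t=8 v=8: → [5,17),[0,12); WM=6
i=2 t=21 v=1: → [20,32),[15,27),[10,22); WM=19; [0,12) fires=2 [5,17) fires=1
i=3 t=21 v=7: → [20,32),[15,27),[10,22); WM=19
i=4 t=0 v=9: DROP (t<19-3); WM=19
i=5 t=27 v=2: → [25,37),[20,32); WM=25; [10,22) fires=2
i=6 t=16 v=6: DROP (t<25-3); WM=25
i=7 t=18 v=2: DROP (t<25-3); WM=25
i=8 t=30 v=7: → [30,42),[25,37),[20,32); WM=28; [15,27) fires=2
i=9 t=42 v=6: → [40,52),[35,47); WM=40; [20,32) fires=3 [25,37) fires=2
i=10 t=22 v=8: DROP (t<40-3); WM=40
i=11 t=42 v=6: → [40,52),[35,47); WM=40
i=12 t=29 v=9: DROP (t<40-3); WM=40
i=13 t=43 v=2: → [40,52),[35,47); WM=41
i=14 t=52 v=6: → [50,62),[45,57); WM=50; [30,42) fires=1 [35,47) fires=2
i=15 t=64 v=5: → [60,72),[55,67); WM=62; [40,52) fires=2 [45,57) fires=1 [50,62) fires=1
i=16 t=63 v=1: → [60,72),[55,67); WM=62
i=17 t=50 v=9: DROP (t<62-3); WM=62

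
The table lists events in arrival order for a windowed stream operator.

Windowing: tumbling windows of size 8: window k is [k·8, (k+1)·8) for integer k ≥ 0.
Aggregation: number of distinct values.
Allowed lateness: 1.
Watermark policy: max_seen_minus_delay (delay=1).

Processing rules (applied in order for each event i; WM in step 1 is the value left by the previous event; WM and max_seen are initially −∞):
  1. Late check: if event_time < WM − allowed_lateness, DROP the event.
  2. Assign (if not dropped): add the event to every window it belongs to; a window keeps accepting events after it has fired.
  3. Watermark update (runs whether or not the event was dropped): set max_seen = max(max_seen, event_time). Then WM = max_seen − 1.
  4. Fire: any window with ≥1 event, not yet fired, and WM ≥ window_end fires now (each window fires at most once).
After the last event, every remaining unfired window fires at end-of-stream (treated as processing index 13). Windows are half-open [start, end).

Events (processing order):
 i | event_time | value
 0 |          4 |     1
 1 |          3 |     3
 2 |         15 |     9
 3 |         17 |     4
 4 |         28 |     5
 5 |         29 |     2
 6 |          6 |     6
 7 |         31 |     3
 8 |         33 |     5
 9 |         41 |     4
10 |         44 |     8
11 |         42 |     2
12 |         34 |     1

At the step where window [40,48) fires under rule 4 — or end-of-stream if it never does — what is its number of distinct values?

i=0 t=4 v=1: → [0,8); WM=3
i=1 t=3 v=3: → [0,8); WM=3
i=2 t=15 v=9: → [8,16); WM=14; [0,8) fires=2
i=3 t=17 v=4: → [16,24); WM=16; [8,16) fires=1
i=4 t=28 v=5: → [24,32); WM=27; [16,24) fires=1
i=5 t=29 v=2: → [24,32); WM=28
i=6 t=6 v=6: DROP (t<28-1); WM=28
i=7 t=31 v=3: → [24,32); WM=30
i=8 t=33 v=5: → [32,40); WM=32; [24,32) fires=3
i=9 t=41 v=4: → [40,48); WM=40; [32,40) fires=1
i=10 t=44 v=8: → [40,48); WM=43
i=11 t=42 v=2: → [40,48); WM=43
i=12 t=34 v=1: DROP (t<43-1); WM=43

3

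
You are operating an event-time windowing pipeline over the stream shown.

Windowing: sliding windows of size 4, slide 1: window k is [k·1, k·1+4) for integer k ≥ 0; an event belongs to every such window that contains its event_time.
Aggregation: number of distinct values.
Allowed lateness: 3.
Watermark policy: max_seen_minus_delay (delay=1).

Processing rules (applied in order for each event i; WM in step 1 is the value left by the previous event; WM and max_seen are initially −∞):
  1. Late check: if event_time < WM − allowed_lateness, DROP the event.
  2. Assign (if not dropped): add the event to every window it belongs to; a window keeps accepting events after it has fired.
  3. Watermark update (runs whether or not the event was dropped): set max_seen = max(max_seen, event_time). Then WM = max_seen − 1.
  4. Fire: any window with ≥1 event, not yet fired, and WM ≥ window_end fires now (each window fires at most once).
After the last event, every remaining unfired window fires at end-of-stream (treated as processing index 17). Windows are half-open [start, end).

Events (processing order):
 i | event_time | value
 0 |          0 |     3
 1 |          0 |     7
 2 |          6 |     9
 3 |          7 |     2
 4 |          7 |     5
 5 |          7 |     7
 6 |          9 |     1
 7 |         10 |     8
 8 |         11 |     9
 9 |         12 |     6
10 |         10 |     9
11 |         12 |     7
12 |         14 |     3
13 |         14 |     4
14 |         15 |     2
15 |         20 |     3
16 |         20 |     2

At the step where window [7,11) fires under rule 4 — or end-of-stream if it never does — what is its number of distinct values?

i=0 t=0 v=3: → [0,4); WM=-1
i=1 t=0 v=7: → [0,4); WM=-1
i=2 t=6 v=9: → [6,10),[5,9),[4,8),[3,7); WM=5; [0,4) fires=2
i=3 t=7 v=2: → [7,11),[6,10),[5,9),[4,8); WM=6
i=4 t=7 v=5: → [7,11),[6,10),[5,9),[4,8); WM=6
i=5 t=7 v=7: → [7,11),[6,10),[5,9),[4,8); WM=6
i=6 t=9 v=1: → [9,13),[8,12),[7,11),[6,10); WM=8; [3,7) fires=1 [4,8) fires=4
i=7 t=10 v=8: → [10,14),[9,13),[8,12),[7,11); WM=9; [5,9) fires=4
i=8 t=11 v=9: → [11,15),[10,14),[9,13),[8,12); WM=10; [6,10) fires=5
i=9 t=12 v=6: → [12,16),[11,15),[10,14),[9,13); WM=11; [7,11) fires=5
i=10 t=10 v=9: → [10,14),[9,13),[8,12),[7,11); WM=11
i=11 t=12 v=7: → [12,16),[11,15),[10,14),[9,13); WM=11
i=12 t=14 v=3: → [14,18),[13,17),[12,16),[11,15); WM=13; [8,12) fires=3 [9,13) fires=5
i=13 t=14 v=4: → [14,18),[13,17),[12,16),[11,15); WM=13
i=14 t=15 v=2: → [15,19),[14,18),[13,17),[12,16); WM=14; [10,14) fires=4
i=15 t=20 v=3: → [20,24),[19,23),[18,22),[17,21); WM=19; [11,15) fires=5 [12,16) fires=5 [13,17) fires=3 [14,18) fires=3 [15,19) fires=1
i=16 t=20 v=2: → [20,24),[19,23),[18,22),[17,21); WM=19

5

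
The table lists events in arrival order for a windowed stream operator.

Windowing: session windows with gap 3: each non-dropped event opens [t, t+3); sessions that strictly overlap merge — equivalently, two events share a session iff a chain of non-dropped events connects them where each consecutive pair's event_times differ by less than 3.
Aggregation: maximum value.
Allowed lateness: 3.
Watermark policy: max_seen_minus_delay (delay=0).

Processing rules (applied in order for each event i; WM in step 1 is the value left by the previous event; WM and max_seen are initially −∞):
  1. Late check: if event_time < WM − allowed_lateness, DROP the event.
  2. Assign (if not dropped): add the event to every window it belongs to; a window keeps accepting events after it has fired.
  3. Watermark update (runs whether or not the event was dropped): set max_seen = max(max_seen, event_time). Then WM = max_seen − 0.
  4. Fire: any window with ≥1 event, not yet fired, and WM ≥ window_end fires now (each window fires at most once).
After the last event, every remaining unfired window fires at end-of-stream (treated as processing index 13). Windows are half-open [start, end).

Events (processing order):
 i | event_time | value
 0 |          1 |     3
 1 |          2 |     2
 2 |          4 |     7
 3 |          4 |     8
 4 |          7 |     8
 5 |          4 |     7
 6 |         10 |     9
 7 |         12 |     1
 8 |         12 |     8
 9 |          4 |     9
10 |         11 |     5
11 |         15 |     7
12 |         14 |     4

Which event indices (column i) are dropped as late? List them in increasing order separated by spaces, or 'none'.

9

i=0 t=1 v=3: → [1,4); WM=1
i=1 t=2 v=2: → [1,5); WM=2
i=2 t=4 v=7: → [1,7); WM=4
i=3 t=4 v=8: → [1,7); WM=4
i=4 t=7 v=8: → [7,10); WM=7
i=5 t=4 v=7: → [1,7); WM=7
i=6 t=10 v=9: → [10,13); WM=10
i=7 t=12 v=1: → [10,15); WM=12
i=8 t=12 v=8: → [10,15); WM=12
i=9 t=4 v=9: DROP (t<12-3); WM=12
i=10 t=11 v=5: → [10,15); WM=12
i=11 t=15 v=7: → [15,18); WM=15
i=12 t=14 v=4: → [10,18); WM=15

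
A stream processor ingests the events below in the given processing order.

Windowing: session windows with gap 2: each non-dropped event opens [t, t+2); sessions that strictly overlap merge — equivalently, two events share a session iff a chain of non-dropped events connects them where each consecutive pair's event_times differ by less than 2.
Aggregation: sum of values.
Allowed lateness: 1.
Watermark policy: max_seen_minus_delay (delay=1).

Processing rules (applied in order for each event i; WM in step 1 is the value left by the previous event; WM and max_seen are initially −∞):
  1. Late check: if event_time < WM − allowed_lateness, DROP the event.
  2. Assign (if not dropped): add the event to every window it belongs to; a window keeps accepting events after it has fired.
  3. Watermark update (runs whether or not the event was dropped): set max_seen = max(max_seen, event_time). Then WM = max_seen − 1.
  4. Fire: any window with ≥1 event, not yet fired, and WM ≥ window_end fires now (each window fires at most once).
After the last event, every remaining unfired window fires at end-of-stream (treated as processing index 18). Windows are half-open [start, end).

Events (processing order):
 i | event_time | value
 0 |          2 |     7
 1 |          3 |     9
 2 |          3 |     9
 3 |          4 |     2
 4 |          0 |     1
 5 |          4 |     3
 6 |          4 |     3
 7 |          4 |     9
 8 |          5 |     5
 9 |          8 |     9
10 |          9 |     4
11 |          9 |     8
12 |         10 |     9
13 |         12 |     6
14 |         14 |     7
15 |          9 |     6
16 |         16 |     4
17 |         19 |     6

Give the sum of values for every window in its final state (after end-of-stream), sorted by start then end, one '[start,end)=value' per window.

[2,7)=47 [8,12)=30 [12,14)=6 [14,16)=7 [16,18)=4 [19,21)=6

i=0 t=2 v=7: → [2,4); WM=1
i=1 t=3 v=9: → [2,5); WM=2
i=2 t=3 v=9: → [2,5); WM=2
i=3 t=4 v=2: → [2,6); WM=3
i=4 t=0 v=1: DROP (t<3-1); WM=3
i=5 t=4 v=3: → [2,6); WM=3
i=6 t=4 v=3: → [2,6); WM=3
i=7 t=4 v=9: → [2,6); WM=3
i=8 t=5 v=5: → [2,7); WM=4
i=9 t=8 v=9: → [8,10); WM=7
i=10 t=9 v=4: → [8,11); WM=8
i=11 t=9 v=8: → [8,11); WM=8
i=12 t=10 v=9: → [8,12); WM=9
i=13 t=12 v=6: → [12,14); WM=11
i=14 t=14 v=7: → [14,16); WM=13
i=15 t=9 v=6: DROP (t<13-1); WM=13
i=16 t=16 v=4: → [16,18); WM=15
i=17 t=19 v=6: → [19,21); WM=18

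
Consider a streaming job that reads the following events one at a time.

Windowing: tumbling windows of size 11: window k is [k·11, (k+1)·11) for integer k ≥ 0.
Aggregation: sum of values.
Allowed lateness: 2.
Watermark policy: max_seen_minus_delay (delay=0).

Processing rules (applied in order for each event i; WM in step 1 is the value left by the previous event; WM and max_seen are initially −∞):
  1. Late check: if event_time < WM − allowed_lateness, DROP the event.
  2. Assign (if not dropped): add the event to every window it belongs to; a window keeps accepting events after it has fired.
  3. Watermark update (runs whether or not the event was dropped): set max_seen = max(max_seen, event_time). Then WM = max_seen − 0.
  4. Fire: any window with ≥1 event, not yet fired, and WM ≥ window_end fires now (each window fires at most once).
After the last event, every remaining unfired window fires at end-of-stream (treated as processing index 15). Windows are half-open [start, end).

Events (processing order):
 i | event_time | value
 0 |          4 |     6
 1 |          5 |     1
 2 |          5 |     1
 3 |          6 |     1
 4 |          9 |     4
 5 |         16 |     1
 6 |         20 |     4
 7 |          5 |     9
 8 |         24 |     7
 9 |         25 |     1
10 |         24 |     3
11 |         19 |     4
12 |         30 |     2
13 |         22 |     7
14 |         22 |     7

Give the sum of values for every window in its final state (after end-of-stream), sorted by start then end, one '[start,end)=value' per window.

i=0 t=4 v=6: → [0,11); WM=4
i=1 t=5 v=1: → [0,11); WM=5
i=2 t=5 v=1: → [0,11); WM=5
i=3 t=6 v=1: → [0,11); WM=6
i=4 t=9 v=4: → [0,11); WM=9
i=5 t=16 v=1: → [11,22); WM=16; [0,11) fires=13
i=6 t=20 v=4: → [11,22); WM=20
i=7 t=5 v=9: DROP (t<20-2); WM=20
i=8 t=24 v=7: → [22,33); WM=24; [11,22) fires=5
i=9 t=25 v=1: → [22,33); WM=25
i=10 t=24 v=3: → [22,33); WM=25
i=11 t=19 v=4: DROP (t<25-2); WM=25
i=12 t=30 v=2: → [22,33); WM=30
i=13 t=22 v=7: DROP (t<30-2); WM=30
i=14 t=22 v=7: DROP (t<30-2); WM=30

[0,11)=13 [11,22)=5 [22,33)=13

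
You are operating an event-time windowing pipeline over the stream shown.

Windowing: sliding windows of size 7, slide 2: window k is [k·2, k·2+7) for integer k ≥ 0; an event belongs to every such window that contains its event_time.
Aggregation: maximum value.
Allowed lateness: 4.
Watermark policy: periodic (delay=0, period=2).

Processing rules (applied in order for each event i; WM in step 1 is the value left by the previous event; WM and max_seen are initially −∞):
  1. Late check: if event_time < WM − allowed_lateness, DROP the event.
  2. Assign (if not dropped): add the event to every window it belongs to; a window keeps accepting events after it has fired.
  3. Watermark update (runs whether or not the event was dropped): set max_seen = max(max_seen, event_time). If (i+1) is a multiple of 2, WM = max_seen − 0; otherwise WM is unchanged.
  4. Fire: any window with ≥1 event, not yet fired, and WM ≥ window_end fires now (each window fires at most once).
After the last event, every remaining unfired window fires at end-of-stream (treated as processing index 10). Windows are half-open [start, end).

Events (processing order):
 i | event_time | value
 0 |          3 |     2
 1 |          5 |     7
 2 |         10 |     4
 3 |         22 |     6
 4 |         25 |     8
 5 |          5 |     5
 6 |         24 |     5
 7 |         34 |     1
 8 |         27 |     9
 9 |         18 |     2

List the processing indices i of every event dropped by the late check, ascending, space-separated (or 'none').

i=0 t=3 v=2: → [2,9),[0,7); WM=−∞
i=1 t=5 v=7: → [4,11),[2,9),[0,7); WM=5
i=2 t=10 v=4: → [10,17),[8,15),[6,13),[4,11); WM=5
i=3 t=22 v=6: → [22,29),[20,27),[18,25),[16,23); WM=22; [0,7) fires=7 [2,9) fires=7 [4,11) fires=7 [6,13) fires=4 [8,15) fires=4 [10,17) fires=4
i=4 t=25 v=8: → [24,31),[22,29),[20,27); WM=22
i=5 t=5 v=5: DROP (t<22-4); WM=25; [16,23) fires=6 [18,25) fires=6
i=6 t=24 v=5: → [24,31),[22,29),[20,27),[18,25); WM=25
i=7 t=34 v=1: → [34,41),[32,39),[30,37),[28,35); WM=34; [20,27) fires=8 [22,29) fires=8 [24,31) fires=8
i=8 t=27 v=9: DROP (t<34-4); WM=34
i=9 t=18 v=2: DROP (t<34-4); WM=34

5 8 9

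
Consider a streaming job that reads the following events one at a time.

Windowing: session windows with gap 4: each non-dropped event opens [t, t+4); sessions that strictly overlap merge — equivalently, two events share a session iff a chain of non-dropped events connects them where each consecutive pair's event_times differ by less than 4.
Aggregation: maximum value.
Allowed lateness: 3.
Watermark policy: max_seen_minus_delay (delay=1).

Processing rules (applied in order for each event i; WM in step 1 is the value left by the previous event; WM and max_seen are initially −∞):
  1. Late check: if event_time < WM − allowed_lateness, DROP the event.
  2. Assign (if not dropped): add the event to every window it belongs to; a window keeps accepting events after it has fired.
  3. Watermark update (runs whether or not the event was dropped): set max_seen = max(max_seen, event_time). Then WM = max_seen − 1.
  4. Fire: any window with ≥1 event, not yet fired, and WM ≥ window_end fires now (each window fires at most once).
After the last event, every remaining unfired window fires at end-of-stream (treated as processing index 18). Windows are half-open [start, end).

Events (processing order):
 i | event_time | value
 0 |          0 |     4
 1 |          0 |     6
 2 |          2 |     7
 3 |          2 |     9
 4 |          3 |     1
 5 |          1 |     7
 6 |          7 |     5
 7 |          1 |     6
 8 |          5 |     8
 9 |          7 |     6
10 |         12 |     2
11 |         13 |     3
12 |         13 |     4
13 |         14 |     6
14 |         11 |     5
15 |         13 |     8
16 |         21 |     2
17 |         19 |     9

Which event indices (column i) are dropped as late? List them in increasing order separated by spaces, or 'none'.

i=0 t=0 v=4: → [0,4); WM=-1
i=1 t=0 v=6: → [0,4); WM=-1
i=2 t=2 v=7: → [0,6); WM=1
i=3 t=2 v=9: → [0,6); WM=1
i=4 t=3 v=1: → [0,7); WM=2
i=5 t=1 v=7: → [0,7); WM=2
i=6 t=7 v=5: → [7,11); WM=6
i=7 t=1 v=6: DROP (t<6-3); WM=6
i=8 t=5 v=8: → [0,11); WM=6
i=9 t=7 v=6: → [0,11); WM=6
i=10 t=12 v=2: → [12,16); WM=11
i=11 t=13 v=3: → [12,17); WM=12
i=12 t=13 v=4: → [12,17); WM=12
i=13 t=14 v=6: → [12,18); WM=13
i=14 t=11 v=5: → [11,18); WM=13
i=15 t=13 v=8: → [11,18); WM=13
i=16 t=21 v=2: → [21,25); WM=20
i=17 t=19 v=9: → [19,25); WM=20

7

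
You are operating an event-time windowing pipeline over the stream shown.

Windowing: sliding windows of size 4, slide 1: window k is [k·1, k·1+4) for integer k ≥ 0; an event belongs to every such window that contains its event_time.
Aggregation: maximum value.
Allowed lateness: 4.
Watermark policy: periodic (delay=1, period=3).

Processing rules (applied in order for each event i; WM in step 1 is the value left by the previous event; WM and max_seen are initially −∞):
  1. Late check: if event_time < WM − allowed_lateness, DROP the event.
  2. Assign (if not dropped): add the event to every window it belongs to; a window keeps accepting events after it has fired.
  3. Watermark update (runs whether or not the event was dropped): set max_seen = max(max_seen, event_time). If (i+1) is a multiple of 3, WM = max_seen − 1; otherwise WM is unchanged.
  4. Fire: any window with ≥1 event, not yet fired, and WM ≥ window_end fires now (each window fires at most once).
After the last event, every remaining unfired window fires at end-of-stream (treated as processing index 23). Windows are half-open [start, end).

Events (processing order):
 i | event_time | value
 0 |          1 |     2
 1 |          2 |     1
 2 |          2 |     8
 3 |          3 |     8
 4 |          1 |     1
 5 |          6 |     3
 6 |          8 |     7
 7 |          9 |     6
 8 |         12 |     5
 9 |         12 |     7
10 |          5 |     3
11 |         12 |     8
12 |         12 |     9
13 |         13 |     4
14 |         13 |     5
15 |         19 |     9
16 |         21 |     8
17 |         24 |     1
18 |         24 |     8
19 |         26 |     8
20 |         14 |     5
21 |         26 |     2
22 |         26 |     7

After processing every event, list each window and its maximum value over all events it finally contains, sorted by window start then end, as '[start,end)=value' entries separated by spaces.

[0,4)=8 [1,5)=8 [2,6)=8 [3,7)=8 [4,8)=3 [5,9)=7 [6,10)=7 [7,11)=7 [8,12)=7 [9,13)=9 [10,14)=9 [11,15)=9 [12,16)=9 [13,17)=5 [16,20)=9 [17,21)=9 [18,22)=9 [19,23)=9 [20,24)=8 [21,25)=8 [22,26)=8 [23,27)=8 [24,28)=8 [25,29)=8 [26,30)=8

i=0 t=1 v=2: → [1,5),[0,4); WM=−∞
i=1 t=2 v=1: → [2,6),[1,5),[0,4); WM=−∞
i=2 t=2 v=8: → [2,6),[1,5),[0,4); WM=1
i=3 t=3 v=8: → [3,7),[2,6),[1,5),[0,4); WM=1
i=4 t=1 v=1: → [1,5),[0,4); WM=1
i=5 t=6 v=3: → [6,10),[5,9),[4,8),[3,7); WM=5; [0,4) fires=8 [1,5) fires=8
i=6 t=8 v=7: → [8,12),[7,11),[6,10),[5,9); WM=5
i=7 t=9 v=6: → [9,13),[8,12),[7,11),[6,10); WM=5
i=8 t=12 v=5: → [12,16),[11,15),[10,14),[9,13); WM=11; [2,6) fires=8 [3,7) fires=8 [4,8) fires=3 [5,9) fires=7 [6,10) fires=7 [7,11) fires=7
i=9 t=12 v=7: → [12,16),[11,15),[10,14),[9,13); WM=11
i=10 t=5 v=3: DROP (t<11-4); WM=11
i=11 t=12 v=8: → [12,16),[11,15),[10,14),[9,13); WM=11
i=12 t=12 v=9: → [12,16),[11,15),[10,14),[9,13); WM=11
i=13 t=13 v=4: → [13,17),[12,16),[11,15),[10,14); WM=11
i=14 t=13 v=5: → [13,17),[12,16),[11,15),[10,14); WM=12; [8,12) fires=7
i=15 t=19 v=9: → [19,23),[18,22),[17,21),[16,20); WM=12
i=16 t=21 v=8: → [21,25),[20,24),[19,23),[18,22); WM=12
i=17 t=24 v=1: → [24,28),[23,27),[22,26),[21,25); WM=23; [9,13) fires=9 [10,14) fires=9 [11,15) fires=9 [12,16) fires=9 [13,17) fires=5 [16,20) fires=9 [17,21) fires=9 [18,22) fires=9 [19,23) fires=9
i=18 t=24 v=8: → [24,28),[23,27),[22,26),[21,25); WM=23
i=19 t=26 v=8: → [26,30),[25,29),[24,28),[23,27); WM=23
i=20 t=14 v=5: DROP (t<23-4); WM=25; [20,24) fires=8 [21,25) fires=8
i=21 t=26 v=2: → [26,30),[25,29),[24,28),[23,27); WM=25
i=22 t=26 v=7: → [26,30),[25,29),[24,28),[23,27); WM=25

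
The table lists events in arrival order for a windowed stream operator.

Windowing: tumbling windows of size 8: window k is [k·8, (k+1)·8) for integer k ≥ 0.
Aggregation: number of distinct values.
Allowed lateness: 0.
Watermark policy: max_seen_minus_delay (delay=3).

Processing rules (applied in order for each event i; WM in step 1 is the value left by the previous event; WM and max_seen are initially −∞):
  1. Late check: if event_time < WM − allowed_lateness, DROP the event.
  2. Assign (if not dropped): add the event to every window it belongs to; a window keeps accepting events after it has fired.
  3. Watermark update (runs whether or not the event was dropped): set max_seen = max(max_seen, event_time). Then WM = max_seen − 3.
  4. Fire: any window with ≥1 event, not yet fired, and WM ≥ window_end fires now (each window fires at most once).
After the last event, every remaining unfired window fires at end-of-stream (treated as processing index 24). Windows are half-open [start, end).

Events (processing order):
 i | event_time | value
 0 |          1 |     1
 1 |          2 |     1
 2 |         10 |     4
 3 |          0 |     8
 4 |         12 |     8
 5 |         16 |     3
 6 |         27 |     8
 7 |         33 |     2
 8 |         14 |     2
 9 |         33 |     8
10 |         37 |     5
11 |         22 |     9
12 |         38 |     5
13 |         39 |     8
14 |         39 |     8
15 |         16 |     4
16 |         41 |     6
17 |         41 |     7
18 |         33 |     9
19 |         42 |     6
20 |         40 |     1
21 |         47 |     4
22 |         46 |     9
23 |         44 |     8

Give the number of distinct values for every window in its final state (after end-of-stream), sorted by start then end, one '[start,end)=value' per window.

i=0 t=1 v=1: → [0,8); WM=-2
i=1 t=2 v=1: → [0,8); WM=-1
i=2 t=10 v=4: → [8,16); WM=7
i=3 t=0 v=8: DROP (t<7-0); WM=7
i=4 t=12 v=8: → [8,16); WM=9; [0,8) fires=1
i=5 t=16 v=3: → [16,24); WM=13
i=6 t=27 v=8: → [24,32); WM=24; [8,16) fires=2 [16,24) fires=1
i=7 t=33 v=2: → [32,40); WM=30
i=8 t=14 v=2: DROP (t<30-0); WM=30
i=9 t=33 v=8: → [32,40); WM=30
i=10 t=37 v=5: → [32,40); WM=34; [24,32) fires=1
i=11 t=22 v=9: DROP (t<34-0); WM=34
i=12 t=38 v=5: → [32,40); WM=35
i=13 t=39 v=8: → [32,40); WM=36
i=14 t=39 v=8: → [32,40); WM=36
i=15 t=16 v=4: DROP (t<36-0); WM=36
i=16 t=41 v=6: → [40,48); WM=38
i=17 t=41 v=7: → [40,48); WM=38
i=18 t=33 v=9: DROP (t<38-0); WM=38
i=19 t=42 v=6: → [40,48); WM=39
i=20 t=40 v=1: → [40,48); WM=39
i=21 t=47 v=4: → [40,48); WM=44; [32,40) fires=3
i=22 t=46 v=9: → [40,48); WM=44
i=23 t=44 v=8: → [40,48); WM=44

[0,8)=1 [8,16)=2 [16,24)=1 [24,32)=1 [32,40)=3 [40,48)=6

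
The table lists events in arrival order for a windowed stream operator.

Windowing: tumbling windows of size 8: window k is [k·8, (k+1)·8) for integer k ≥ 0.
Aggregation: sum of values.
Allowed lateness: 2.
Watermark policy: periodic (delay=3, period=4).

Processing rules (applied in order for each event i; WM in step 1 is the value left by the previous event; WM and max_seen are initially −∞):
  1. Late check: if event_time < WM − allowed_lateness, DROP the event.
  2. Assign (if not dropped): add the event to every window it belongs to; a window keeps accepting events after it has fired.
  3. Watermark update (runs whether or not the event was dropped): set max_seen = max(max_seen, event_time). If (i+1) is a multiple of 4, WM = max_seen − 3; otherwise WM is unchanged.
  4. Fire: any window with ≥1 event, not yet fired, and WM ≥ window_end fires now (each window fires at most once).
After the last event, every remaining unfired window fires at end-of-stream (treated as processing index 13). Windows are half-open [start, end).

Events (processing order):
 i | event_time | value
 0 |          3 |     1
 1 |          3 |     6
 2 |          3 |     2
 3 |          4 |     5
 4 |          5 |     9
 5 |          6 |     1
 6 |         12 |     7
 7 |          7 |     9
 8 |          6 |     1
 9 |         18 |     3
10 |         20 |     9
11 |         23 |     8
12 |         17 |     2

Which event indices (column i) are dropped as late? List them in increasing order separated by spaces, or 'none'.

i=0 t=3 v=1: → [0,8); WM=−∞
i=1 t=3 v=6: → [0,8); WM=−∞
i=2 t=3 v=2: → [0,8); WM=−∞
i=3 t=4 v=5: → [0,8); WM=1
i=4 t=5 v=9: → [0,8); WM=1
i=5 t=6 v=1: → [0,8); WM=1
i=6 t=12 v=7: → [8,16); WM=1
i=7 t=7 v=9: → [0,8); WM=9; [0,8) fires=33
i=8 t=6 v=1: DROP (t<9-2); WM=9
i=9 t=18 v=3: → [16,24); WM=9
i=10 t=20 v=9: → [16,24); WM=9
i=11 t=23 v=8: → [16,24); WM=20; [8,16) fires=7
i=12 t=17 v=2: DROP (t<20-2); WM=20

8 12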